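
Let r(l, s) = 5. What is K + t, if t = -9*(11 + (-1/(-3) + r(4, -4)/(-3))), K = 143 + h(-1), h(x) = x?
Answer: 55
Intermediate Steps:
K = 142 (K = 143 - 1 = 142)
t = -87 (t = -9*(11 + (-1/(-3) + 5/(-3))) = -9*(11 + (-1*(-⅓) + 5*(-⅓))) = -9*(11 + (⅓ - 5/3)) = -9*(11 - 4/3) = -9*29/3 = -87)
K + t = 142 - 87 = 55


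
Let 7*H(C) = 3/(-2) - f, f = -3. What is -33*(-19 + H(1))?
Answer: 8679/14 ≈ 619.93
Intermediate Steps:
H(C) = 3/14 (H(C) = (3/(-2) - 1*(-3))/7 = (3*(-½) + 3)/7 = (-3/2 + 3)/7 = (⅐)*(3/2) = 3/14)
-33*(-19 + H(1)) = -33*(-19 + 3/14) = -33*(-263/14) = 8679/14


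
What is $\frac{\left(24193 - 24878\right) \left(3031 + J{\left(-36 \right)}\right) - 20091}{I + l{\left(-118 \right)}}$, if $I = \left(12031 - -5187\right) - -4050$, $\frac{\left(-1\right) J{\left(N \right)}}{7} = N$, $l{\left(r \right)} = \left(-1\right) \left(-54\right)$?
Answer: $- \frac{1134473}{10661} \approx -106.41$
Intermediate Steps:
$l{\left(r \right)} = 54$
$J{\left(N \right)} = - 7 N$
$I = 21268$ ($I = \left(12031 + 5187\right) + 4050 = 17218 + 4050 = 21268$)
$\frac{\left(24193 - 24878\right) \left(3031 + J{\left(-36 \right)}\right) - 20091}{I + l{\left(-118 \right)}} = \frac{\left(24193 - 24878\right) \left(3031 - -252\right) - 20091}{21268 + 54} = \frac{- 685 \left(3031 + 252\right) - 20091}{21322} = \left(\left(-685\right) 3283 - 20091\right) \frac{1}{21322} = \left(-2248855 - 20091\right) \frac{1}{21322} = \left(-2268946\right) \frac{1}{21322} = - \frac{1134473}{10661}$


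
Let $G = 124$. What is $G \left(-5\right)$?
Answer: $-620$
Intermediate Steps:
$G \left(-5\right) = 124 \left(-5\right) = -620$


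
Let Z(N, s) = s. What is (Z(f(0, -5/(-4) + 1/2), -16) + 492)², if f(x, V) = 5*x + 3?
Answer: 226576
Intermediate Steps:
f(x, V) = 3 + 5*x
(Z(f(0, -5/(-4) + 1/2), -16) + 492)² = (-16 + 492)² = 476² = 226576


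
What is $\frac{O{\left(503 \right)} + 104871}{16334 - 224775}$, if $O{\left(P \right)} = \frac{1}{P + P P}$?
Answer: $- \frac{26586056953}{52842294792} \approx -0.50312$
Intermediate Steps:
$O{\left(P \right)} = \frac{1}{P + P^{2}}$
$\frac{O{\left(503 \right)} + 104871}{16334 - 224775} = \frac{\frac{1}{503 \left(1 + 503\right)} + 104871}{16334 - 224775} = \frac{\frac{1}{503 \cdot 504} + 104871}{-208441} = \left(\frac{1}{503} \cdot \frac{1}{504} + 104871\right) \left(- \frac{1}{208441}\right) = \left(\frac{1}{253512} + 104871\right) \left(- \frac{1}{208441}\right) = \frac{26586056953}{253512} \left(- \frac{1}{208441}\right) = - \frac{26586056953}{52842294792}$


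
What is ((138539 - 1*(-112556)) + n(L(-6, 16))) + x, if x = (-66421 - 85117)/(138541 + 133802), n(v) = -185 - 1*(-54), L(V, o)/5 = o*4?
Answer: 68348137114/272343 ≈ 2.5096e+5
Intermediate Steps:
L(V, o) = 20*o (L(V, o) = 5*(o*4) = 5*(4*o) = 20*o)
n(v) = -131 (n(v) = -185 + 54 = -131)
x = -151538/272343 ≈ -0.55642
((138539 - 1*(-112556)) + n(L(-6, 16))) + x = ((138539 - 1*(-112556)) - 131) - 151538/272343 = ((138539 + 112556) - 131) - 151538/272343 = (251095 - 131) - 151538/272343 = 250964 - 151538/272343 = 68348137114/272343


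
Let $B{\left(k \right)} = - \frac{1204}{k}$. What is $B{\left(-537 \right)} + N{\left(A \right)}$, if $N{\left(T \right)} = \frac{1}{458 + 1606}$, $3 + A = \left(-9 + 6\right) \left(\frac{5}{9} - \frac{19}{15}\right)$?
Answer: $\frac{276177}{123152} \approx 2.2426$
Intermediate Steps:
$A = - \frac{13}{15}$ ($A = -3 + \left(-9 + 6\right) \left(\frac{5}{9} - \frac{19}{15}\right) = -3 - 3 \left(5 \cdot \frac{1}{9} - \frac{19}{15}\right) = -3 - 3 \left(\frac{5}{9} - \frac{19}{15}\right) = -3 - - \frac{32}{15} = -3 + \frac{32}{15} = - \frac{13}{15} \approx -0.86667$)
$N{\left(T \right)} = \frac{1}{2064}$
$B{\left(-537 \right)} + N{\left(A \right)} = - \frac{1204}{-537} + \frac{1}{2064} = \left(-1204\right) \left(- \frac{1}{537}\right) + \frac{1}{2064} = \frac{1204}{537} + \frac{1}{2064} = \frac{276177}{123152}$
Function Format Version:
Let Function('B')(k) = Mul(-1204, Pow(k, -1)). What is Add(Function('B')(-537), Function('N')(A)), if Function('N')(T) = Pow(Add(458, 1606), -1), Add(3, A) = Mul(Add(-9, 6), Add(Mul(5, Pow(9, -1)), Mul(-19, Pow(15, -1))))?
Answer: Rational(276177, 123152) ≈ 2.2426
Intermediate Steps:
A = Rational(-13, 15) (A = Add(-3, Mul(Add(-9, 6), Add(Mul(5, Pow(9, -1)), Mul(-19, Pow(15, -1))))) = Add(-3, Mul(-3, Add(Mul(5, Rational(1, 9)), Mul(-19, Rational(1, 15))))) = Add(-3, Mul(-3, Add(Rational(5, 9), Rational(-19, 15)))) = Add(-3, Mul(-3, Rational(-32, 45))) = Add(-3, Rational(32, 15)) = Rational(-13, 15) ≈ -0.86667)
Function('N')(T) = Rational(1, 2064) (Function('N')(T) = Pow(2064, -1) = Rational(1, 2064))
Add(Function('B')(-537), Function('N')(A)) = Add(Mul(-1204, Pow(-537, -1)), Rational(1, 2064)) = Add(Mul(-1204, Rational(-1, 537)), Rational(1, 2064)) = Add(Rational(1204, 537), Rational(1, 2064)) = Rational(276177, 123152)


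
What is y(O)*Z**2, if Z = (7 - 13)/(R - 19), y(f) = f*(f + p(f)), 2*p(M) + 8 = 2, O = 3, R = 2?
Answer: 0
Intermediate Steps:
p(M) = -3 (p(M) = -4 + (1/2)*2 = -4 + 1 = -3)
y(f) = f*(-3 + f) (y(f) = f*(f - 3) = f*(-3 + f))
Z = 6/17 (Z = (7 - 13)/(2 - 19) = -6/(-17) = -6*(-1/17) = 6/17 ≈ 0.35294)
y(O)*Z**2 = (3*(-3 + 3))*(6/17)**2 = (3*0)*(36/289) = 0*(36/289) = 0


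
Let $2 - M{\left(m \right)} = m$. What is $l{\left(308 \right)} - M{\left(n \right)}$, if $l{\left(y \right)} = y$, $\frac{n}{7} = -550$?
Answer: $-3544$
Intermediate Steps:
$n = -3850$ ($n = 7 \left(-550\right) = -3850$)
$M{\left(m \right)} = 2 - m$
$l{\left(308 \right)} - M{\left(n \right)} = 308 - \left(2 - -3850\right) = 308 - \left(2 + 3850\right) = 308 - 3852 = -3544$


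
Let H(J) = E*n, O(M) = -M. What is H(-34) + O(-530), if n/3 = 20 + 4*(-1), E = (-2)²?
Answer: 722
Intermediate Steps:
E = 4
n = 48 (n = 3*(20 + 4*(-1)) = 3*(20 - 4) = 3*16 = 48)
H(J) = 192 (H(J) = 4*48 = 192)
H(-34) + O(-530) = 192 - 1*(-530) = 192 + 530 = 722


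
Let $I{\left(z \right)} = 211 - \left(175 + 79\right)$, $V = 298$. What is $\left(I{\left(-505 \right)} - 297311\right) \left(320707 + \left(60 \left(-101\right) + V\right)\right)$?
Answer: $-93650155530$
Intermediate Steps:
$I{\left(z \right)} = -43$ ($I{\left(z \right)} = 211 - 254 = -43$)
$\left(I{\left(-505 \right)} - 297311\right) \left(320707 + \left(60 \left(-101\right) + V\right)\right) = \left(-43 - 297311\right) \left(320707 + \left(60 \left(-101\right) + 298\right)\right) = - 297354 \left(320707 + \left(-6060 + 298\right)\right) = - 297354 \left(320707 - 5762\right) = \left(-297354\right) 314945 = -93650155530$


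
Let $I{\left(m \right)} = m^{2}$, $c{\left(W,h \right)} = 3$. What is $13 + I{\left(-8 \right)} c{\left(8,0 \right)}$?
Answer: $205$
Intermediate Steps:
$13 + I{\left(-8 \right)} c{\left(8,0 \right)} = 13 + \left(-8\right)^{2} \cdot 3 = 13 + 64 \cdot 3 = 13 + 192 = 205$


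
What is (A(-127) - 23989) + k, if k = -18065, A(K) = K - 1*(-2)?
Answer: -42179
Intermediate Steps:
A(K) = 2 + K (A(K) = K + 2 = 2 + K)
(A(-127) - 23989) + k = ((2 - 127) - 23989) - 18065 = (-125 - 23989) - 18065 = -24114 - 18065 = -42179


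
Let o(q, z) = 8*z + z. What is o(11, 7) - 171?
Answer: -108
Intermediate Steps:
o(q, z) = 9*z
o(11, 7) - 171 = 9*7 - 171 = 63 - 171 = -108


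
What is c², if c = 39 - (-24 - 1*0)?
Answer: 3969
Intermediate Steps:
c = 63 (c = 39 - (-24 + 0) = 39 - 1*(-24) = 39 + 24 = 63)
c² = 63² = 3969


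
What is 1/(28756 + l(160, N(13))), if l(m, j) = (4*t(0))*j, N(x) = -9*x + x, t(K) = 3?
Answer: 1/27508 ≈ 3.6353e-5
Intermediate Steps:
N(x) = -8*x
l(m, j) = 12*j (l(m, j) = (4*3)*j = 12*j)
1/(28756 + l(160, N(13))) = 1/(28756 + 12*(-8*13)) = 1/(28756 + 12*(-104)) = 1/(28756 - 1248) = 1/27508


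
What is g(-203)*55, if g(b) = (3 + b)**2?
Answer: 2200000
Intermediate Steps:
g(-203)*55 = (3 - 203)**2*55 = (-200)**2*55 = 40000*55 = 2200000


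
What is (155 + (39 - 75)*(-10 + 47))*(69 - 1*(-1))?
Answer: -82390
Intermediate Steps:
(155 + (39 - 75)*(-10 + 47))*(69 - 1*(-1)) = (155 - 36*37)*(69 + 1) = (155 - 1332)*70 = -1177*70 = -82390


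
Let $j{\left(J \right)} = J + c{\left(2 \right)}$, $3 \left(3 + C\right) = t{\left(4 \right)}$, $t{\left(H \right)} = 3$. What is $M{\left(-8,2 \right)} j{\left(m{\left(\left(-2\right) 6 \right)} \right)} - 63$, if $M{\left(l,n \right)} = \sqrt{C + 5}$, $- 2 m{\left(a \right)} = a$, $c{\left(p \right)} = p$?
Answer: $-63 + 8 \sqrt{3} \approx -49.144$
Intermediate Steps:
$C = -2$ ($C = -3 + \frac{1}{3} \cdot 3 = -3 + 1 = -2$)
$m{\left(a \right)} = - \frac{a}{2}$
$M{\left(l,n \right)} = \sqrt{3}$ ($M{\left(l,n \right)} = \sqrt{-2 + 5} = \sqrt{3}$)
$j{\left(J \right)} = 2 + J$ ($j{\left(J \right)} = J + 2 = 2 + J$)
$M{\left(-8,2 \right)} j{\left(m{\left(\left(-2\right) 6 \right)} \right)} - 63 = \sqrt{3} \left(2 - \frac{\left(-2\right) 6}{2}\right) - 63 = \sqrt{3} \left(2 - -6\right) - 63 = \sqrt{3} \left(2 + 6\right) - 63 = \sqrt{3} \cdot 8 - 63 = 8 \sqrt{3} - 63 = -63 + 8 \sqrt{3}$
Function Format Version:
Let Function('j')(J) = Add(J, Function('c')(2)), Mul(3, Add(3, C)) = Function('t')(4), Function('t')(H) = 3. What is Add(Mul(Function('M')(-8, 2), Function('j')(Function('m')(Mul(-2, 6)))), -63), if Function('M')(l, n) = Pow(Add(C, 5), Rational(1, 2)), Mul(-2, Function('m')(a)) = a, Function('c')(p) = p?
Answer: Add(-63, Mul(8, Pow(3, Rational(1, 2)))) ≈ -49.144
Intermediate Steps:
C = -2 (C = Add(-3, Mul(Rational(1, 3), 3)) = Add(-3, 1) = -2)
Function('m')(a) = Mul(Rational(-1, 2), a)
Function('M')(l, n) = Pow(3, Rational(1, 2)) (Function('M')(l, n) = Pow(Add(-2, 5), Rational(1, 2)) = Pow(3, Rational(1, 2)))
Function('j')(J) = Add(2, J) (Function('j')(J) = Add(J, 2) = Add(2, J))
Add(Mul(Function('M')(-8, 2), Function('j')(Function('m')(Mul(-2, 6)))), -63) = Add(Mul(Pow(3, Rational(1, 2)), Add(2, Mul(Rational(-1, 2), Mul(-2, 6)))), -63) = Add(Mul(Pow(3, Rational(1, 2)), Add(2, Mul(Rational(-1, 2), -12))), -63) = Add(Mul(Pow(3, Rational(1, 2)), Add(2, 6)), -63) = Add(Mul(Pow(3, Rational(1, 2)), 8), -63) = Add(Mul(8, Pow(3, Rational(1, 2))), -63) = Add(-63, Mul(8, Pow(3, Rational(1, 2))))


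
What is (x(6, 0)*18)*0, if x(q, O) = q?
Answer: 0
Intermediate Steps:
(x(6, 0)*18)*0 = (6*18)*0 = 108*0 = 0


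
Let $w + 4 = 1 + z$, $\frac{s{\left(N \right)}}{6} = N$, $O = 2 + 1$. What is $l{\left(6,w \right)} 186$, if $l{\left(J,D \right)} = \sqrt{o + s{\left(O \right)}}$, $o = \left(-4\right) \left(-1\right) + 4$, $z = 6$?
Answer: $186 \sqrt{26} \approx 948.42$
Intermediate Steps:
$O = 3$
$s{\left(N \right)} = 6 N$
$w = 3$ ($w = -4 + \left(1 + 6\right) = -4 + 7 = 3$)
$o = 8$ ($o = 4 + 4 = 8$)
$l{\left(J,D \right)} = \sqrt{26}$ ($l{\left(J,D \right)} = \sqrt{8 + 6 \cdot 3} = \sqrt{8 + 18} = \sqrt{26}$)
$l{\left(6,w \right)} 186 = \sqrt{26} \cdot 186 = 186 \sqrt{26}$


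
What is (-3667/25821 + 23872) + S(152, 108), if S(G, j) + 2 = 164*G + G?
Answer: 66522857/1359 ≈ 48950.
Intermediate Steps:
S(G, j) = -2 + 165*G (S(G, j) = -2 + (164*G + G) = -2 + 165*G)
(-3667/25821 + 23872) + S(152, 108) = (-3667/25821 + 23872) + (-2 + 165*152) = (-3667*1/25821 + 23872) + (-2 + 25080) = (-193/1359 + 23872) + 25078 = 32441855/1359 + 25078 = 66522857/1359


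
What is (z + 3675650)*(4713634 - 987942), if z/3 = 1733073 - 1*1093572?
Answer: 20842091078876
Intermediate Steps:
z = 1918503 (z = 3*(1733073 - 1*1093572) = 3*(1733073 - 1093572) = 3*639501 = 1918503)
(z + 3675650)*(4713634 - 987942) = (1918503 + 3675650)*(4713634 - 987942) = 5594153*3725692 = 20842091078876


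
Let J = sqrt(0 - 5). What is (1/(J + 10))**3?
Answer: (10 + I*sqrt(5))**(-3) ≈ 0.00073426 - 0.00056982*I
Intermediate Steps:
J = I*sqrt(5) (J = sqrt(-5) = I*sqrt(5) ≈ 2.2361*I)
(1/(J + 10))**3 = (1/(I*sqrt(5) + 10))**3 = (1/(10 + I*sqrt(5)))**3 = (10 + I*sqrt(5))**(-3)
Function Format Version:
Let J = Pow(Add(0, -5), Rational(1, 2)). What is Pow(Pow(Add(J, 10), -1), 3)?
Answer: Pow(Add(10, Mul(I, Pow(5, Rational(1, 2)))), -3) ≈ Add(0.00073426, Mul(-0.00056982, I))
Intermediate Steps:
J = Mul(I, Pow(5, Rational(1, 2))) (J = Pow(-5, Rational(1, 2)) = Mul(I, Pow(5, Rational(1, 2))) ≈ Mul(2.2361, I))
Pow(Pow(Add(J, 10), -1), 3) = Pow(Pow(Add(Mul(I, Pow(5, Rational(1, 2))), 10), -1), 3) = Pow(Pow(Add(10, Mul(I, Pow(5, Rational(1, 2)))), -1), 3) = Pow(Add(10, Mul(I, Pow(5, Rational(1, 2)))), -3)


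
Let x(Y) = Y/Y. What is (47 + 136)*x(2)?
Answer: 183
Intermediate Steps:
x(Y) = 1
(47 + 136)*x(2) = (47 + 136)*1 = 183*1 = 183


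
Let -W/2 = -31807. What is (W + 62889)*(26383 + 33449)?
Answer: 7568927496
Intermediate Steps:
W = 63614 (W = -2*(-31807) = 63614)
(W + 62889)*(26383 + 33449) = (63614 + 62889)*(26383 + 33449) = 126503*59832 = 7568927496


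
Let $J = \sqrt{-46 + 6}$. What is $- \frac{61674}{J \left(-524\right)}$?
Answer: $- \frac{30837 i \sqrt{10}}{5240} \approx - 18.61 i$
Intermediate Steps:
$J = 2 i \sqrt{10}$ ($J = \sqrt{-40} = 2 i \sqrt{10} \approx 6.3246 i$)
$- \frac{61674}{J \left(-524\right)} = - \frac{61674}{2 i \sqrt{10} \left(-524\right)} = - \frac{61674}{\left(-1048\right) i \sqrt{10}} = - 61674 \frac{i \sqrt{10}}{10480} = - \frac{30837 i \sqrt{10}}{5240}$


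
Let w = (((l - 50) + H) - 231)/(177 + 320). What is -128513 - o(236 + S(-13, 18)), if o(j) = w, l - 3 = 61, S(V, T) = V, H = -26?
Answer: -63870718/497 ≈ -1.2851e+5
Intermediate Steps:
l = 64 (l = 3 + 61 = 64)
w = -243/497 (w = (((64 - 50) - 26) - 231)/(177 + 320) = ((14 - 26) - 231)/497 = (-12 - 231)*(1/497) = -243*1/497 = -243/497 ≈ -0.48893)
o(j) = -243/497
-128513 - o(236 + S(-13, 18)) = -128513 - 1*(-243/497) = -128513 + 243/497 = -63870718/497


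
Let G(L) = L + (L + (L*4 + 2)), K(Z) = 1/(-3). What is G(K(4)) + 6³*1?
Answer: 216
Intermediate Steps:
K(Z) = -⅓ (K(Z) = 1*(-⅓) = -⅓)
G(L) = 2 + 6*L (G(L) = L + (L + (4*L + 2)) = L + (L + (2 + 4*L)) = L + (2 + 5*L) = 2 + 6*L)
G(K(4)) + 6³*1 = (2 + 6*(-⅓)) + 6³*1 = (2 - 2) + 216*1 = 0 + 216 = 216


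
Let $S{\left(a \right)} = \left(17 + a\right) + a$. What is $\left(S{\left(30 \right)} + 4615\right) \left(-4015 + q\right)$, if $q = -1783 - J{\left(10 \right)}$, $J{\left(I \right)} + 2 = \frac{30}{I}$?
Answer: $-27208908$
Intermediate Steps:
$S{\left(a \right)} = 17 + 2 a$
$J{\left(I \right)} = -2 + \frac{30}{I}$
$q = -1784$ ($q = -1783 - \left(-2 + \frac{30}{10}\right) = -1783 - \left(-2 + 30 \cdot \frac{1}{10}\right) = -1783 - \left(-2 + 3\right) = -1783 - 1 = -1784$)
$\left(S{\left(30 \right)} + 4615\right) \left(-4015 + q\right) = \left(\left(17 + 2 \cdot 30\right) + 4615\right) \left(-4015 - 1784\right) = \left(\left(17 + 60\right) + 4615\right) \left(-5799\right) = \left(77 + 4615\right) \left(-5799\right) = 4692 \left(-5799\right) = -27208908$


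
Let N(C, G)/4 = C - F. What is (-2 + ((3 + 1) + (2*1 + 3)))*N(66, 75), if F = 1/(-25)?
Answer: 46228/25 ≈ 1849.1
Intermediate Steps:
F = -1/25 ≈ -0.040000
N(C, G) = 4/25 + 4*C (N(C, G) = 4*(C - 1*(-1/25)) = 4*(C + 1/25) = 4*(1/25 + C) = 4/25 + 4*C)
(-2 + ((3 + 1) + (2*1 + 3)))*N(66, 75) = (-2 + ((3 + 1) + (2*1 + 3)))*(4/25 + 4*66) = (-2 + (4 + (2 + 3)))*(4/25 + 264) = (-2 + (4 + 5))*(6604/25) = (-2 + 9)*(6604/25) = 7*(6604/25) = 46228/25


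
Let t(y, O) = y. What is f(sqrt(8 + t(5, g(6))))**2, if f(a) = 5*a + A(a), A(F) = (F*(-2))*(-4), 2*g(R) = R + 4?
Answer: 2197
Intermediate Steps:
g(R) = 2 + R/2 (g(R) = (R + 4)/2 = (4 + R)/2 = 2 + R/2)
A(F) = 8*F (A(F) = -2*F*(-4) = 8*F)
f(a) = 13*a (f(a) = 5*a + 8*a = 13*a)
f(sqrt(8 + t(5, g(6))))**2 = (13*sqrt(8 + 5))**2 = (13*sqrt(13))**2 = 2197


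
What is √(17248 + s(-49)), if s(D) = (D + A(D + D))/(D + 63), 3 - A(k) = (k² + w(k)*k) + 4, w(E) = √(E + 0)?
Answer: √(811363 + 2401*I*√2)/7 ≈ 128.68 + 0.26926*I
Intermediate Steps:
w(E) = √E
A(k) = -1 - k² - k^(3/2) (A(k) = 3 - ((k² + √k*k) + 4) = 3 - ((k² + k^(3/2)) + 4) = 3 - (4 + k² + k^(3/2)) = 3 + (-4 - k² - k^(3/2)) = -1 - k² - k^(3/2))
s(D) = (-1 + D - 4*D² - 2*√2*D^(3/2))/(63 + D) (s(D) = (D + (-1 - (D + D)² - (D + D)^(3/2)))/(D + 63) = (D + (-1 - (2*D)² - (2*D)^(3/2)))/(63 + D) = (D + (-1 - 4*D² - 2*√2*D^(3/2)))/(63 + D) = (-1 + D - 4*D² - 2*√2*D^(3/2))/(63 + D))
√(17248 + s(-49)) = √(17248 + (-1 - 49 - 4*(-49)² - 2*√2*(-49)^(3/2))/(63 - 49)) = √(17248 + (-1 - 49 - 4*2401 - 2*√2*(-343*I))/14) = √(17248 + (-1 - 49 - 9604 + 686*I*√2)/14) = √(17248 + (-9654 + 686*I*√2)/14) = √(17248 + (-4827/7 + 49*I*√2)) = √(115909/7 + 49*I*√2)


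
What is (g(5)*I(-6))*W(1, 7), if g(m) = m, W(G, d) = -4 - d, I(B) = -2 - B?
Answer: -220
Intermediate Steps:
(g(5)*I(-6))*W(1, 7) = (5*(-2 - 1*(-6)))*(-4 - 1*7) = (5*(-2 + 6))*(-4 - 7) = (5*4)*(-11) = 20*(-11) = -220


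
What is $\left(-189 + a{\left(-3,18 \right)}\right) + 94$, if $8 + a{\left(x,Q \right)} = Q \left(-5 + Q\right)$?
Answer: $131$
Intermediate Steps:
$a{\left(x,Q \right)} = -8 + Q \left(-5 + Q\right)$
$\left(-189 + a{\left(-3,18 \right)}\right) + 94 = \left(-189 - \left(98 - 324\right)\right) + 94 = \left(-189 - -226\right) + 94 = \left(-189 + 226\right) + 94 = 37 + 94 = 131$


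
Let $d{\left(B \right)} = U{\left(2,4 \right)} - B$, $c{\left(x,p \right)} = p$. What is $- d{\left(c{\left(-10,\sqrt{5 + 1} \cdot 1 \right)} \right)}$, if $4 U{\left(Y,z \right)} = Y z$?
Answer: $-2 + \sqrt{6} \approx 0.44949$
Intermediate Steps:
$U{\left(Y,z \right)} = \frac{Y z}{4}$
$d{\left(B \right)} = 2 - B$ ($d{\left(B \right)} = \frac{1}{4} \cdot 2 \cdot 4 - B = 2 - B$)
$- d{\left(c{\left(-10,\sqrt{5 + 1} \cdot 1 \right)} \right)} = - (2 - \sqrt{5 + 1} \cdot 1) = - (2 - \sqrt{6} \cdot 1) = - (2 - \sqrt{6}) = -2 + \sqrt{6}$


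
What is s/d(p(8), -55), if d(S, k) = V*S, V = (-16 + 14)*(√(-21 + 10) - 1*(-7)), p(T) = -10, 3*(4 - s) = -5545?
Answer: 38899/3600 - 5557*I*√11/3600 ≈ 10.805 - 5.1196*I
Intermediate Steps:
s = 5557/3 (s = 4 - ⅓*(-5545) = 4 + 5545/3 = 5557/3 ≈ 1852.3)
V = -14 - 2*I*√11 (V = -2*(√(-11) + 7) = -2*(I*√11 + 7) = -2*(7 + I*√11) = -14 - 2*I*√11 ≈ -14.0 - 6.6332*I)
d(S, k) = S*(-14 - 2*I*√11) (d(S, k) = (-14 - 2*I*√11)*S = S*(-14 - 2*I*√11))
s/d(p(8), -55) = 5557/(3*((-2*(-10)*(7 + I*√11)))) = 5557/(3*(140 + 20*I*√11))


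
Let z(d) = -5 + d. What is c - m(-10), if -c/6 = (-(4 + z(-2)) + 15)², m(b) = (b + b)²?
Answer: -2344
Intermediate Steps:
m(b) = 4*b² (m(b) = (2*b)² = 4*b²)
c = -1944 (c = -6*(-(4 + (-5 - 2)) + 15)² = -6*(-(4 - 7) + 15)² = -6*(-1*(-3) + 15)² = -6*(3 + 15)² = -6*18² = -6*324 = -1944)
c - m(-10) = -1944 - 4*(-10)² = -1944 - 4*100 = -1944 - 1*400 = -1944 - 400 = -2344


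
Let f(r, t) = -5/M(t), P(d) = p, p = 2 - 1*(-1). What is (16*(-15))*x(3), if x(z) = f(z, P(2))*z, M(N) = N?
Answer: 1200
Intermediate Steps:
p = 3 (p = 2 + 1 = 3)
P(d) = 3
f(r, t) = -5/t
x(z) = -5*z/3 (x(z) = (-5/3)*z = (-5*⅓)*z = -5*z/3)
(16*(-15))*x(3) = (16*(-15))*(-5/3*3) = -240*(-5) = 1200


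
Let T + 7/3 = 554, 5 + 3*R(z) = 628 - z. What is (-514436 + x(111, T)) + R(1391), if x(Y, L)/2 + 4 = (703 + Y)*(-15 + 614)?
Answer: 460472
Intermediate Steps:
R(z) = 623/3 - z/3 (R(z) = -5/3 + (628 - z)/3 = -5/3 + (628/3 - z/3) = 623/3 - z/3)
T = 1655/3 (T = -7/3 + 554 = 1655/3 ≈ 551.67)
x(Y, L) = 842186 + 1198*Y (x(Y, L) = -8 + 2*((703 + Y)*(-15 + 614)) = -8 + 2*((703 + Y)*599) = -8 + 2*(421097 + 599*Y) = -8 + (842194 + 1198*Y) = 842186 + 1198*Y)
(-514436 + x(111, T)) + R(1391) = (-514436 + (842186 + 1198*111)) + (623/3 - 1/3*1391) = (-514436 + (842186 + 132978)) + (623/3 - 1391/3) = (-514436 + 975164) - 256 = 460728 - 256 = 460472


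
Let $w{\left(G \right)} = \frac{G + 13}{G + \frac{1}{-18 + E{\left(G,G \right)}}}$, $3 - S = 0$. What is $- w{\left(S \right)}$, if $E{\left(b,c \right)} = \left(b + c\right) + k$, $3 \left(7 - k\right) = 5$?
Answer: $- \frac{320}{57} \approx -5.614$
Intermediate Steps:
$S = 3$ ($S = 3 - 0 = 3 + 0 = 3$)
$k = \frac{16}{3}$ ($k = 7 - \frac{5}{3} = \frac{16}{3} \approx 5.3333$)
$E{\left(b,c \right)} = \frac{16}{3} + b + c$ ($E{\left(b,c \right)} = \left(b + c\right) + \frac{16}{3} = \frac{16}{3} + b + c$)
$w{\left(G \right)} = \frac{13 + G}{G + \frac{1}{- \frac{38}{3} + 2 G}}$ ($w{\left(G \right)} = \frac{G + 13}{G + \frac{1}{-18 + \left(\frac{16}{3} + G + G\right)}} = \frac{13 + G}{G + \frac{1}{-18 + \left(\frac{16}{3} + 2 G\right)}} = \frac{13 + G}{G + \frac{1}{- \frac{38}{3} + 2 G}}$)
$- w{\left(S \right)} = - \frac{2 \left(-247 + 3 \cdot 3^{2} + 20 \cdot 3\right)}{3 - 114 + 6 \cdot 3^{2}} = - \frac{2 \left(-247 + 3 \cdot 9 + 60\right)}{3 - 114 + 6 \cdot 9} = - \frac{2 \left(-247 + 27 + 60\right)}{3 - 114 + 54} = - \frac{2 \left(-160\right)}{-57} = - \frac{2 \left(-1\right) \left(-160\right)}{57} = \left(-1\right) \frac{320}{57} = - \frac{320}{57}$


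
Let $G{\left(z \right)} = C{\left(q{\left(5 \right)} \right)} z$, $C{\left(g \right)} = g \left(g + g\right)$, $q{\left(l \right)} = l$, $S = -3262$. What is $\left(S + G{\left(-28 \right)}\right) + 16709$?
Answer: $12047$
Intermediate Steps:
$C{\left(g \right)} = 2 g^{2}$ ($C{\left(g \right)} = g 2 g = 2 g^{2}$)
$G{\left(z \right)} = 50 z$ ($G{\left(z \right)} = 2 \cdot 5^{2} z = 2 \cdot 25 z = 50 z$)
$\left(S + G{\left(-28 \right)}\right) + 16709 = \left(-3262 + 50 \left(-28\right)\right) + 16709 = \left(-3262 - 1400\right) + 16709 = -4662 + 16709 = 12047$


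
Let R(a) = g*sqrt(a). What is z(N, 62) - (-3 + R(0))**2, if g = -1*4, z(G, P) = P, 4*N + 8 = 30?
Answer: 53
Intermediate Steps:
N = 11/2 (N = -2 + (1/4)*30 = -2 + 15/2 = 11/2 ≈ 5.5000)
g = -4
R(a) = -4*sqrt(a)
z(N, 62) - (-3 + R(0))**2 = 62 - (-3 - 4*sqrt(0))**2 = 62 - (-3 - 4*0)**2 = 62 - (-3 + 0)**2 = 62 - 1*(-3)**2 = 62 - 1*9 = 62 - 9 = 53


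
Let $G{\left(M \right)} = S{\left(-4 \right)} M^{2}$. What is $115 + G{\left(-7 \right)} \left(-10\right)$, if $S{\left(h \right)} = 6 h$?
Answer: $11875$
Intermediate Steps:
$G{\left(M \right)} = - 24 M^{2}$ ($G{\left(M \right)} = 6 \left(-4\right) M^{2} = - 24 M^{2}$)
$115 + G{\left(-7 \right)} \left(-10\right) = 115 + - 24 \left(-7\right)^{2} \left(-10\right) = 115 + \left(-24\right) 49 \left(-10\right) = 115 - -11760 = 115 + 11760 = 11875$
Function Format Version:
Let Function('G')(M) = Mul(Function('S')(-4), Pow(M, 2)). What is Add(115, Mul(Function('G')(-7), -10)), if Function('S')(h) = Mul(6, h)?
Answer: 11875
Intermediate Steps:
Function('G')(M) = Mul(-24, Pow(M, 2)) (Function('G')(M) = Mul(Mul(6, -4), Pow(M, 2)) = Mul(-24, Pow(M, 2)))
Add(115, Mul(Function('G')(-7), -10)) = Add(115, Mul(Mul(-24, Pow(-7, 2)), -10)) = Add(115, Mul(Mul(-24, 49), -10)) = Add(115, Mul(-1176, -10)) = Add(115, 11760) = 11875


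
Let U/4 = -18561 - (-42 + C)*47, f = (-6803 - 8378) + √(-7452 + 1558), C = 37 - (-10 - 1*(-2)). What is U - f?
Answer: -59627 - I*√5894 ≈ -59627.0 - 76.772*I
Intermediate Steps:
C = 45 (C = 37 - (-10 + 2) = 37 - 1*(-8) = 37 + 8 = 45)
f = -15181 + I*√5894 (f = -15181 + √(-5894) = -15181 + I*√5894 ≈ -15181.0 + 76.772*I)
U = -74808 (U = 4*(-18561 - (-42 + 45)*47) = 4*(-18561 - 3*47) = 4*(-18561 - 1*141) = 4*(-18561 - 141) = 4*(-18702) = -74808)
U - f = -74808 - (-15181 + I*√5894) = -74808 + (15181 - I*√5894) = -59627 - I*√5894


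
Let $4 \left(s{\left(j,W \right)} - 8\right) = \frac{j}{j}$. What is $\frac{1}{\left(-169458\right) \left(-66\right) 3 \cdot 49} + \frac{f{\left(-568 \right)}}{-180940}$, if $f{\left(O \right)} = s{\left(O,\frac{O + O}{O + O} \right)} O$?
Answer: $\frac{1926041541229}{74370027376260} \approx 0.025898$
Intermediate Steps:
$s{\left(j,W \right)} = \frac{33}{4}$ ($s{\left(j,W \right)} = 8 + \frac{j \frac{1}{j}}{4} = 8 + \frac{1}{4} \cdot 1 = 8 + \frac{1}{4} = \frac{33}{4}$)
$f{\left(O \right)} = \frac{33 O}{4}$
$\frac{1}{\left(-169458\right) \left(-66\right) 3 \cdot 49} + \frac{f{\left(-568 \right)}}{-180940} = \frac{1}{\left(-169458\right) \left(-66\right) 3 \cdot 49} + \frac{\frac{33}{4} \left(-568\right)}{-180940} = - \frac{1}{169458 \left(\left(-198\right) 49\right)} - - \frac{2343}{90470} = - \frac{1}{169458 \left(-9702\right)} + \frac{2343}{90470} = \left(- \frac{1}{169458}\right) \left(- \frac{1}{9702}\right) + \frac{2343}{90470} = \frac{1}{1644081516} + \frac{2343}{90470} = \frac{1926041541229}{74370027376260}$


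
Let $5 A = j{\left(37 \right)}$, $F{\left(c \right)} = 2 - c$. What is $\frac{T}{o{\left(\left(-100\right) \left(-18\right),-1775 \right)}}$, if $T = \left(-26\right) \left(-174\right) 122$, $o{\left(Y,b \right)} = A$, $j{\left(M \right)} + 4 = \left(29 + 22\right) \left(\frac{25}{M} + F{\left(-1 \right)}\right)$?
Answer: $\frac{25526670}{1697} \approx 15042.0$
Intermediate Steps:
$j{\left(M \right)} = 149 + \frac{1275}{M}$ ($j{\left(M \right)} = -4 + \left(29 + 22\right) \left(\frac{25}{M} + \left(2 - -1\right)\right) = -4 + 51 \left(\frac{25}{M} + \left(2 + 1\right)\right) = -4 + 51 \left(\frac{25}{M} + 3\right) = -4 + 51 \left(3 + \frac{25}{M}\right) = -4 + \left(153 + \frac{1275}{M}\right) = 149 + \frac{1275}{M}$)
$A = \frac{6788}{185}$ ($A = \frac{149 + \frac{1275}{37}}{5} = \frac{1}{5} \cdot \frac{6788}{37} = \frac{6788}{185} \approx 36.692$)
$o{\left(Y,b \right)} = \frac{6788}{185}$
$T = 551928$ ($T = 4524 \cdot 122 = 551928$)
$\frac{T}{o{\left(\left(-100\right) \left(-18\right),-1775 \right)}} = \frac{551928}{\frac{6788}{185}} = 551928 \cdot \frac{185}{6788} = \frac{25526670}{1697}$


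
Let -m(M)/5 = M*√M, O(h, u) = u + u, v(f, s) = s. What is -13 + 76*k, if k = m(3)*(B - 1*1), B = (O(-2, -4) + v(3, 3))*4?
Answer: -13 + 23940*√3 ≈ 41452.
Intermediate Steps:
O(h, u) = 2*u
B = -20 (B = (2*(-4) + 3)*4 = (-8 + 3)*4 = -5*4 = -20)
m(M) = -5*M^(3/2) (m(M) = -5*M*√M = -5*M^(3/2))
k = 315*√3 (k = (-15*√3)*(-20 - 1*1) = (-15*√3)*(-20 - 1) = -15*√3*(-21) = 315*√3 ≈ 545.60)
-13 + 76*k = -13 + 76*(315*√3) = -13 + 23940*√3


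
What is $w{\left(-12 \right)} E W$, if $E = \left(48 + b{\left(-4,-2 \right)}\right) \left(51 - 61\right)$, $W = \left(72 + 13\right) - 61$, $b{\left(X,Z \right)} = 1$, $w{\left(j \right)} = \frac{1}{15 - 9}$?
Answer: $-1960$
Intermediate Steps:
$w{\left(j \right)} = \frac{1}{6}$
$W = 24$ ($W = 85 - 61 = 24$)
$E = -490$ ($E = \left(48 + 1\right) \left(51 - 61\right) = 49 \left(-10\right) = -490$)
$w{\left(-12 \right)} E W = \frac{1}{6} \left(-490\right) 24 = \left(- \frac{245}{3}\right) 24 = -1960$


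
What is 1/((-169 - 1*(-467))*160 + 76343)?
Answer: 1/124023 ≈ 8.0630e-6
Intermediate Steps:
1/((-169 - 1*(-467))*160 + 76343) = 1/((-169 + 467)*160 + 76343) = 1/(298*160 + 76343) = 1/(47680 + 76343) = 1/124023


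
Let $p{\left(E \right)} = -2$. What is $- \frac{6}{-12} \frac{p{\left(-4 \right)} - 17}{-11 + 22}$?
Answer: $- \frac{19}{22} \approx -0.86364$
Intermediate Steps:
$- \frac{6}{-12} \frac{p{\left(-4 \right)} - 17}{-11 + 22} = - \frac{6}{-12} \frac{-2 - 17}{-11 + 22} = \left(-6\right) \left(- \frac{1}{12}\right) \left(- \frac{19}{11}\right) = \frac{\left(-19\right) \frac{1}{11}}{2} = \frac{1}{2} \left(- \frac{19}{11}\right) = - \frac{19}{22}$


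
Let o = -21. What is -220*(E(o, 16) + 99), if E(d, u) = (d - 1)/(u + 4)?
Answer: -21538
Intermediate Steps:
E(d, u) = (-1 + d)/(4 + u)
-220*(E(o, 16) + 99) = -220*((-1 - 21)/(4 + 16) + 99) = -220*(-22/20 + 99) = -220*((1/20)*(-22) + 99) = -220*(-11/10 + 99) = -220*979/10 = -21538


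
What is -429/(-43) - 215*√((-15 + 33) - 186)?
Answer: 429/43 - 430*I*√42 ≈ 9.9767 - 2786.7*I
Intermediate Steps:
-429/(-43) - 215*√((-15 + 33) - 186) = -429*(-1/43) - 215*√(18 - 186) = 429/43 - 430*I*√42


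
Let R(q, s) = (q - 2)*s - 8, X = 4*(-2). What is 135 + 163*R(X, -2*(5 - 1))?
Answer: 11871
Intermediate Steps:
X = -8
R(q, s) = -8 + s*(-2 + q) (R(q, s) = (-2 + q)*s - 8 = s*(-2 + q) - 8 = -8 + s*(-2 + q))
135 + 163*R(X, -2*(5 - 1)) = 135 + 163*(-8 - (-4)*(5 - 1) - (-16)*(5 - 1)) = 135 + 163*(-8 - (-4)*4 - (-16)*4) = 135 + 163*(-8 - 2*(-8) - 8*(-8)) = 135 + 163*(-8 + 16 + 64) = 135 + 163*72 = 135 + 11736 = 11871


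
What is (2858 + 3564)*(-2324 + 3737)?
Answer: 9074286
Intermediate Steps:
(2858 + 3564)*(-2324 + 3737) = 6422*1413 = 9074286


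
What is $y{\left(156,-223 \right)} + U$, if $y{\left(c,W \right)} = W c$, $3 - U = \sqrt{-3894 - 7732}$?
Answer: $-34785 - i \sqrt{11626} \approx -34785.0 - 107.82 i$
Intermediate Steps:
$U = 3 - i \sqrt{11626}$ ($U = 3 - \sqrt{-3894 - 7732} = 3 - \sqrt{-11626} = 3 - i \sqrt{11626} \approx 3.0 - 107.82 i$)
$y{\left(156,-223 \right)} + U = \left(-223\right) 156 + \left(3 - i \sqrt{11626}\right) = -34788 + \left(3 - i \sqrt{11626}\right) = -34785 - i \sqrt{11626}$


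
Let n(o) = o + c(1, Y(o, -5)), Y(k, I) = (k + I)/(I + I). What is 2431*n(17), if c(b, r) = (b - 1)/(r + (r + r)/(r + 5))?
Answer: 41327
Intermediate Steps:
Y(k, I) = (I + k)/(2*I) (Y(k, I) = (I + k)/((2*I)) = (I + k)*(1/(2*I)) = (I + k)/(2*I))
c(b, r) = (-1 + b)/(r + 2*r/(5 + r)) (c(b, r) = (-1 + b)/(r + (2*r)/(5 + r)) = (-1 + b)/(r + 2*r/(5 + r)))
n(o) = o (n(o) = o + (-5 - (-5 + o)/(2*(-5)) + 5*1 + 1*((1/2)*(-5 + o)/(-5)))/((((1/2)*(-5 + o)/(-5)))*(7 + (1/2)*(-5 + o)/(-5))) = o + (-5 - (-1)*(-5 + o)/(2*5) + 5 + 1*((1/2)*(-1/5)*(-5 + o)))/((((1/2)*(-1/5)*(-5 + o)))*(7 + (1/2)*(-1/5)*(-5 + o))) = o + (-5 - (1/2 - o/10) + 5 + 1*(1/2 - o/10))/((1/2 - o/10)*(7 + (1/2 - o/10))) = o + (-5 + (-1/2 + o/10) + 5 + (1/2 - o/10))/((1/2 - o/10)*(15/2 - o/10)) = o + 0/(1/2 - o/10*(15/2 - o/10)) = o + 0 = o)
2431*n(17) = 2431*17 = 41327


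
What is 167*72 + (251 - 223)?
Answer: 12052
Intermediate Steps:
167*72 + (251 - 223) = 12024 + 28 = 12052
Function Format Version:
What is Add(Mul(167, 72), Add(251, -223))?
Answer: 12052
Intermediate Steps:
Add(Mul(167, 72), Add(251, -223)) = Add(12024, 28) = 12052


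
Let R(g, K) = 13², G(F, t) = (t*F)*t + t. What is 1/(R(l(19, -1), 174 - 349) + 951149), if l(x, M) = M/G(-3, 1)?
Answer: 1/951318 ≈ 1.0512e-6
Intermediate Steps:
G(F, t) = t + F*t² (G(F, t) = (F*t)*t + t = F*t² + t = t + F*t²)
l(x, M) = -M/2 (l(x, M) = M/((1*(1 - 3*1))) = M/((1*(1 - 3))) = M/((1*(-2))) = M/(-2) = M*(-½) = -M/2)
R(g, K) = 169
1/(R(l(19, -1), 174 - 349) + 951149) = 1/(169 + 951149) = 1/951318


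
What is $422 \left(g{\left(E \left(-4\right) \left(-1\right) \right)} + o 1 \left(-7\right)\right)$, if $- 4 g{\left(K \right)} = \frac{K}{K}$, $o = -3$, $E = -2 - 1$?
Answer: $\frac{17513}{2} \approx 8756.5$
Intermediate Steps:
$E = -3$
$g{\left(K \right)} = - \frac{1}{4}$ ($g{\left(K \right)} = - \frac{K \frac{1}{K}}{4} = \left(- \frac{1}{4}\right) 1 = - \frac{1}{4}$)
$422 \left(g{\left(E \left(-4\right) \left(-1\right) \right)} + o 1 \left(-7\right)\right) = 422 \left(- \frac{1}{4} + \left(-3\right) 1 \left(-7\right)\right) = 422 \left(- \frac{1}{4} - -21\right) = 422 \left(- \frac{1}{4} + 21\right) = 422 \cdot \frac{83}{4} = \frac{17513}{2}$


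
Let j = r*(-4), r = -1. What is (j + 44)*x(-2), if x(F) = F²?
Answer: 192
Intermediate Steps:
j = 4 (j = -1*(-4) = 4)
(j + 44)*x(-2) = (4 + 44)*(-2)² = 48*4 = 192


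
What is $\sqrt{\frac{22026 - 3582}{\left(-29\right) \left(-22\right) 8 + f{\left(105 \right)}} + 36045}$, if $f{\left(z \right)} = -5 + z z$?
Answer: $\frac{\sqrt{696447546}}{139} \approx 189.86$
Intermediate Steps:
$f{\left(z \right)} = -5 + z^{2}$
$\sqrt{\frac{22026 - 3582}{\left(-29\right) \left(-22\right) 8 + f{\left(105 \right)}} + 36045} = \sqrt{\frac{22026 - 3582}{\left(-29\right) \left(-22\right) 8 - \left(5 - 105^{2}\right)} + 36045} = \sqrt{\frac{18444}{638 \cdot 8 + \left(-5 + 11025\right)} + 36045} = \sqrt{\frac{18444}{5104 + 11020} + 36045} = \sqrt{\frac{18444}{16124} + 36045} = \sqrt{18444 \cdot \frac{1}{16124} + 36045} = \sqrt{\frac{159}{139} + 36045} = \sqrt{\frac{5010414}{139}} = \frac{\sqrt{696447546}}{139}$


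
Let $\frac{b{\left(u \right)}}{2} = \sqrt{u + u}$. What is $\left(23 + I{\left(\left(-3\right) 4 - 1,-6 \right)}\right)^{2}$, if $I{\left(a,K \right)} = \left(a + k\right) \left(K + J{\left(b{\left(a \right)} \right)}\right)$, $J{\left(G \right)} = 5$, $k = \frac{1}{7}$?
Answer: $\frac{63001}{49} \approx 1285.7$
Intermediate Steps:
$b{\left(u \right)} = 2 \sqrt{2} \sqrt{u}$ ($b{\left(u \right)} = 2 \sqrt{u + u} = 2 \sqrt{2 u} = 2 \sqrt{2} \sqrt{u}$)
$k = \frac{1}{7} \approx 0.14286$
$I{\left(a,K \right)} = \left(5 + K\right) \left(\frac{1}{7} + a\right)$ ($I{\left(a,K \right)} = \left(a + \frac{1}{7}\right) \left(K + 5\right) = \left(\frac{1}{7} + a\right) \left(5 + K\right) = \left(5 + K\right) \left(\frac{1}{7} + a\right)$)
$\left(23 + I{\left(\left(-3\right) 4 - 1,-6 \right)}\right)^{2} = \left(23 + \left(\frac{5}{7} + 5 \left(\left(-3\right) 4 - 1\right) + \frac{1}{7} \left(-6\right) - 6 \left(\left(-3\right) 4 - 1\right)\right)\right)^{2} = \left(23 + \left(\frac{5}{7} + 5 \left(-12 - 1\right) - \frac{6}{7} - 6 \left(-12 - 1\right)\right)\right)^{2} = \left(23 + \left(\frac{5}{7} + 5 \left(-13\right) - \frac{6}{7} - -78\right)\right)^{2} = \left(23 + \left(\frac{5}{7} - 65 - \frac{6}{7} + 78\right)\right)^{2} = \left(23 + \frac{90}{7}\right)^{2} = \left(\frac{251}{7}\right)^{2} = \frac{63001}{49}$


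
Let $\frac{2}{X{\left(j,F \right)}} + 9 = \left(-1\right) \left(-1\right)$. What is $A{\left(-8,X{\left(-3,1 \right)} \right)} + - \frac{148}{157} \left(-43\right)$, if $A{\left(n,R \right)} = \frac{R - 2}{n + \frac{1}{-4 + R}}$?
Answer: $\frac{3587861}{87920} \approx 40.808$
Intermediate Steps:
$X{\left(j,F \right)} = - \frac{1}{4}$ ($X{\left(j,F \right)} = \frac{2}{-9 - -1} = \frac{2}{-9 + 1} = \frac{2}{-8} = 2 \left(- \frac{1}{8}\right) = - \frac{1}{4}$)
$A{\left(n,R \right)} = \frac{-2 + R}{n + \frac{1}{-4 + R}}$
$A{\left(-8,X{\left(-3,1 \right)} \right)} + - \frac{148}{157} \left(-43\right) = \frac{8 + \left(- \frac{1}{4}\right)^{2} - - \frac{3}{2}}{1 - -32 - -2} + - \frac{148}{157} \left(-43\right) = \frac{8 + \frac{1}{16} + \frac{3}{2}}{1 + 32 + 2} + \left(-148\right) \frac{1}{157} \left(-43\right) = \frac{1}{35} \cdot \frac{153}{16} - - \frac{6364}{157} = \frac{1}{35} \cdot \frac{153}{16} + \frac{6364}{157} = \frac{153}{560} + \frac{6364}{157} = \frac{3587861}{87920}$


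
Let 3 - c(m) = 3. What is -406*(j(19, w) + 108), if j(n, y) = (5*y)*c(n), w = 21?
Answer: -43848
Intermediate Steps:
c(m) = 0 (c(m) = 3 - 1*3 = 3 - 3 = 0)
j(n, y) = 0 (j(n, y) = (5*y)*0 = 0)
-406*(j(19, w) + 108) = -406*(0 + 108) = -406*108 = -43848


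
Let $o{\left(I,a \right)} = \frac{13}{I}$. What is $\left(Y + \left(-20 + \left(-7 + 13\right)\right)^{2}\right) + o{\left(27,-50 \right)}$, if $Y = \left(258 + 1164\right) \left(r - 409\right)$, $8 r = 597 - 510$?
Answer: $- \frac{61121225}{108} \approx -5.6594 \cdot 10^{5}$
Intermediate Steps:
$r = \frac{87}{8}$ ($r = \frac{597 - 510}{8} = \frac{1}{8} \cdot 87 = \frac{87}{8} \approx 10.875$)
$Y = - \frac{2264535}{4}$ ($Y = \left(258 + 1164\right) \left(\frac{87}{8} - 409\right) = 1422 \left(- \frac{3185}{8}\right) = - \frac{2264535}{4} \approx -5.6613 \cdot 10^{5}$)
$\left(Y + \left(-20 + \left(-7 + 13\right)\right)^{2}\right) + o{\left(27,-50 \right)} = \left(- \frac{2264535}{4} + \left(-20 + \left(-7 + 13\right)\right)^{2}\right) + \frac{13}{27} = \left(- \frac{2264535}{4} + \left(-20 + 6\right)^{2}\right) + 13 \cdot \frac{1}{27} = \left(- \frac{2264535}{4} + \left(-14\right)^{2}\right) + \frac{13}{27} = \left(- \frac{2264535}{4} + 196\right) + \frac{13}{27} = - \frac{2263751}{4} + \frac{13}{27} = - \frac{61121225}{108}$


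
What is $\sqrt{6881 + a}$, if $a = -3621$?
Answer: $2 \sqrt{815} \approx 57.096$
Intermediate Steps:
$\sqrt{6881 + a} = \sqrt{6881 - 3621} = \sqrt{3260} = 2 \sqrt{815}$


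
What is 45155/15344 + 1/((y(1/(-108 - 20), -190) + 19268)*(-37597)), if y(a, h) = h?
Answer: 2313469869099/786134020336 ≈ 2.9428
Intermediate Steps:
45155/15344 + 1/((y(1/(-108 - 20), -190) + 19268)*(-37597)) = 45155/15344 + 1/((-190 + 19268)*(-37597)) = 45155*(1/15344) - 1/37597/19078 = 45155/15344 + (1/19078)*(-1/37597) = 45155/15344 - 1/717275566 = 2313469869099/786134020336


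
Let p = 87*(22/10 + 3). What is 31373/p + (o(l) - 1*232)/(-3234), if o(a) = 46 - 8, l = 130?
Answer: 28207791/406406 ≈ 69.408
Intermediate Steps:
o(a) = 38
p = 2262/5 (p = 87*(22*(1/10) + 3) = 87*(11/5 + 3) = 87*(26/5) = 2262/5 ≈ 452.40)
31373/p + (o(l) - 1*232)/(-3234) = 31373/(2262/5) + (38 - 1*232)/(-3234) = 31373*(5/2262) + (38 - 232)*(-1/3234) = 156865/2262 - 194*(-1/3234) = 156865/2262 + 97/1617 = 28207791/406406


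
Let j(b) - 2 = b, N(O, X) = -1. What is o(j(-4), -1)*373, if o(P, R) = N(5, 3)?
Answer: -373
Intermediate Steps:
j(b) = 2 + b
o(P, R) = -1
o(j(-4), -1)*373 = -1*373 = -373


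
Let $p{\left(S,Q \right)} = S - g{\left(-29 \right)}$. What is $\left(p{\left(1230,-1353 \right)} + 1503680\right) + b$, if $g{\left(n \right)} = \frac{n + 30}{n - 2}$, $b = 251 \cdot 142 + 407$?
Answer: $\frac{47769730}{31} \approx 1.541 \cdot 10^{6}$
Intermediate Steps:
$b = 36049$ ($b = 35642 + 407 = 36049$)
$g{\left(n \right)} = \frac{30 + n}{-2 + n}$
$p{\left(S,Q \right)} = \frac{1}{31} + S$ ($p{\left(S,Q \right)} = S - \frac{30 - 29}{-2 - 29} = S - \frac{1}{-31} \cdot 1 = S - \left(- \frac{1}{31}\right) 1 = S - - \frac{1}{31} = S + \frac{1}{31} = \frac{1}{31} + S$)
$\left(p{\left(1230,-1353 \right)} + 1503680\right) + b = \left(\left(\frac{1}{31} + 1230\right) + 1503680\right) + 36049 = \left(\frac{38131}{31} + 1503680\right) + 36049 = \frac{46652211}{31} + 36049 = \frac{47769730}{31}$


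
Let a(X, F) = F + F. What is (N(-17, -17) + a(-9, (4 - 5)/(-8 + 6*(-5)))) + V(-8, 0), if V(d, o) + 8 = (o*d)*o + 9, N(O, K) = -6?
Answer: -94/19 ≈ -4.9474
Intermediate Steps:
a(X, F) = 2*F
V(d, o) = 1 + d*o**2 (V(d, o) = -8 + ((o*d)*o + 9) = -8 + ((d*o)*o + 9) = -8 + (d*o**2 + 9) = -8 + (9 + d*o**2) = 1 + d*o**2)
(N(-17, -17) + a(-9, (4 - 5)/(-8 + 6*(-5)))) + V(-8, 0) = (-6 + 2*((4 - 5)/(-8 + 6*(-5)))) + (1 - 8*0**2) = (-6 + 2*(-1/(-8 - 30))) + (1 - 8*0) = (-6 + 2*(-1/(-38))) + (1 + 0) = (-6 + 2*(-1*(-1/38))) + 1 = (-6 + 2*(1/38)) + 1 = (-6 + 1/19) + 1 = -113/19 + 1 = -94/19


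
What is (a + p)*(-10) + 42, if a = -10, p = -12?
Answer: 262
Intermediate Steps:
(a + p)*(-10) + 42 = (-10 - 12)*(-10) + 42 = -22*(-10) + 42 = 220 + 42 = 262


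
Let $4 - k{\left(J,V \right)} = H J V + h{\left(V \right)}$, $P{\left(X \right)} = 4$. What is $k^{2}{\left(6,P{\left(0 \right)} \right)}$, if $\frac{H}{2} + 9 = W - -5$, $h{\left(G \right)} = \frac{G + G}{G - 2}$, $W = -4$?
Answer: $147456$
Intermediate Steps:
$h{\left(G \right)} = \frac{2 G}{-2 + G}$
$H = -16$ ($H = -18 + 2 \left(-4 - -5\right) = -18 + 2 \left(-4 + 5\right) = -18 + 2 \cdot 1 = -18 + 2 = -16$)
$k{\left(J,V \right)} = 4 - \frac{2 V}{-2 + V} + 16 J V$ ($k{\left(J,V \right)} = 4 - \left(- 16 J V + \frac{2 V}{-2 + V}\right) = 4 + \left(- \frac{2 V}{-2 + V} + 16 J V\right) = 4 - \frac{2 V}{-2 + V} + 16 J V$)
$k^{2}{\left(6,P{\left(0 \right)} \right)} = \left(\frac{2 \left(\left(-1\right) 4 + 2 \left(1 + 4 \cdot 6 \cdot 4\right) \left(-2 + 4\right)\right)}{-2 + 4}\right)^{2} = \left(\frac{2 \left(-4 + 2 \left(1 + 96\right) 2\right)}{2}\right)^{2} = \left(2 \cdot \frac{1}{2} \left(-4 + 2 \cdot 97 \cdot 2\right)\right)^{2} = \left(2 \cdot \frac{1}{2} \left(-4 + 388\right)\right)^{2} = \left(2 \cdot \frac{1}{2} \cdot 384\right)^{2} = 384^{2} = 147456$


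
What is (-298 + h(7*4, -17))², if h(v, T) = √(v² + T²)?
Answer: (298 - √1073)² ≈ 70354.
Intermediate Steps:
h(v, T) = √(T² + v²)
(-298 + h(7*4, -17))² = (-298 + √((-17)² + (7*4)²))² = (-298 + √(289 + 28²))² = (-298 + √(289 + 784))² = (-298 + √1073)²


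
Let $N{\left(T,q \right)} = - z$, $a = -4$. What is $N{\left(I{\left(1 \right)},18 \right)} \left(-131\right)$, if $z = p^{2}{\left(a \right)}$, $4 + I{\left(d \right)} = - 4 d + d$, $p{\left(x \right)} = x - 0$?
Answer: $2096$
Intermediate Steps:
$p{\left(x \right)} = x$ ($p{\left(x \right)} = x + 0 = x$)
$I{\left(d \right)} = -4 - 3 d$ ($I{\left(d \right)} = -4 + \left(- 4 d + d\right) = -4 - 3 d$)
$z = 16$ ($z = \left(-4\right)^{2} = 16$)
$N{\left(T,q \right)} = -16$ ($N{\left(T,q \right)} = \left(-1\right) 16 = -16$)
$N{\left(I{\left(1 \right)},18 \right)} \left(-131\right) = \left(-16\right) \left(-131\right) = 2096$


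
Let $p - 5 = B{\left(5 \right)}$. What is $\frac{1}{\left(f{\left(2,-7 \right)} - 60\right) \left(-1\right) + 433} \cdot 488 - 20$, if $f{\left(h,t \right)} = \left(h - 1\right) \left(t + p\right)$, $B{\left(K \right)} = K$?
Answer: $- \frac{4656}{245} \approx -19.004$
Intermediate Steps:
$p = 10$ ($p = 5 + 5 = 10$)
$f{\left(h,t \right)} = \left(-1 + h\right) \left(10 + t\right)$ ($f{\left(h,t \right)} = \left(h - 1\right) \left(t + 10\right) = \left(-1 + h\right) \left(10 + t\right)$)
$\frac{1}{\left(f{\left(2,-7 \right)} - 60\right) \left(-1\right) + 433} \cdot 488 - 20 = \frac{1}{\left(\left(-10 - -7 + 10 \cdot 2 + 2 \left(-7\right)\right) - 60\right) \left(-1\right) + 433} \cdot 488 - 20 = \frac{1}{\left(\left(-10 + 7 + 20 - 14\right) - 60\right) \left(-1\right) + 433} \cdot 488 - 20 = \frac{1}{\left(3 - 60\right) \left(-1\right) + 433} \cdot 488 - 20 = \frac{1}{\left(-57\right) \left(-1\right) + 433} \cdot 488 - 20 = \frac{1}{57 + 433} \cdot 488 - 20 = \frac{1}{490} \cdot 488 - 20 = \frac{244}{245} - 20 = - \frac{4656}{245}$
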